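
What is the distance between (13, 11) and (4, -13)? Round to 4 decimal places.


d = sqrt((4-13)^2 + (-13-11)^2) = 25.632

25.632


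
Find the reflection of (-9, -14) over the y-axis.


Reflection across y-axis: (x, y) -> (-x, y)
(-9, -14) -> (9, -14)

(9, -14)


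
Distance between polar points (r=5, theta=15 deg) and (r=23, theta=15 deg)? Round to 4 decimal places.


d = sqrt(r1^2 + r2^2 - 2*r1*r2*cos(t2-t1))
d = sqrt(5^2 + 23^2 - 2*5*23*cos(15-15)) = 18

18


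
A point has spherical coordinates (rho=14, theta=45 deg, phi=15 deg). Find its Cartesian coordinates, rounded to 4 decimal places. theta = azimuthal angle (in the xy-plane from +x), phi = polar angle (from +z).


x = 14 * sin(15) * cos(45) = 2.5622
y = 14 * sin(15) * sin(45) = 2.5622
z = 14 * cos(15) = 13.523

(2.5622, 2.5622, 13.523)


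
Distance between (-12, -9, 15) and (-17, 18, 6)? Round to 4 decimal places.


d = sqrt((-17--12)^2 + (18--9)^2 + (6-15)^2) = 28.8964

28.8964


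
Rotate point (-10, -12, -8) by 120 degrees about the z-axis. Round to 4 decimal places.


x' = -10*cos(120) - -12*sin(120) = 15.3923
y' = -10*sin(120) + -12*cos(120) = -2.6603
z' = -8

(15.3923, -2.6603, -8)


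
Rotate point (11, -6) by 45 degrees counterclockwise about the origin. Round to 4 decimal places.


x' = 11*cos(45) - -6*sin(45) = 12.0208
y' = 11*sin(45) + -6*cos(45) = 3.5355

(12.0208, 3.5355)


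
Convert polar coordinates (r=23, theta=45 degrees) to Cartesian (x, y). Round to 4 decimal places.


x = 23 * cos(45) = 16.2635
y = 23 * sin(45) = 16.2635

(16.2635, 16.2635)


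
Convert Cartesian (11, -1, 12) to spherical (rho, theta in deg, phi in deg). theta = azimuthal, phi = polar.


rho = sqrt(11^2 + (-1)^2 + 12^2) = 16.3095
theta = atan2(-1, 11) = 354.8056 deg
phi = acos(12/16.3095) = 42.6279 deg

rho = 16.3095, theta = 354.8056 deg, phi = 42.6279 deg


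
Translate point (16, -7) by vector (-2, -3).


Translation: (x+dx, y+dy) = (16+-2, -7+-3) = (14, -10)

(14, -10)


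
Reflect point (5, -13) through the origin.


Reflection through origin: (x, y) -> (-x, -y)
(5, -13) -> (-5, 13)

(-5, 13)


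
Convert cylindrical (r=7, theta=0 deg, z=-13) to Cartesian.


x = 7 * cos(0) = 7
y = 7 * sin(0) = 0
z = -13

(7, 0, -13)


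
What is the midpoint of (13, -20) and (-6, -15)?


Midpoint = ((13+-6)/2, (-20+-15)/2) = (3.5, -17.5)

(3.5, -17.5)


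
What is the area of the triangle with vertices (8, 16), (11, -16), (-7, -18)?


Area = |x1(y2-y3) + x2(y3-y1) + x3(y1-y2)| / 2
= |8*(-16--18) + 11*(-18-16) + -7*(16--16)| / 2
= 291

291


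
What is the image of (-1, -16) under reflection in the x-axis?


Reflection across x-axis: (x, y) -> (x, -y)
(-1, -16) -> (-1, 16)

(-1, 16)


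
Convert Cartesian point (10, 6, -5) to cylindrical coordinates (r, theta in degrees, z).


r = sqrt(10^2 + 6^2) = 11.6619
theta = atan2(6, 10) = 30.9638 deg
z = -5

r = 11.6619, theta = 30.9638 deg, z = -5


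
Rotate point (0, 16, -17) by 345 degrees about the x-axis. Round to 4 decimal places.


x' = 0
y' = 16*cos(345) - -17*sin(345) = 11.0549
z' = 16*sin(345) + -17*cos(345) = -20.5618

(0, 11.0549, -20.5618)


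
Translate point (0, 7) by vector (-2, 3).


Translation: (x+dx, y+dy) = (0+-2, 7+3) = (-2, 10)

(-2, 10)


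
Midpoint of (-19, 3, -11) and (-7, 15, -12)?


Midpoint = ((-19+-7)/2, (3+15)/2, (-11+-12)/2) = (-13, 9, -11.5)

(-13, 9, -11.5)


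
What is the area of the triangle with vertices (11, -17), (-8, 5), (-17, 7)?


Area = |x1(y2-y3) + x2(y3-y1) + x3(y1-y2)| / 2
= |11*(5-7) + -8*(7--17) + -17*(-17-5)| / 2
= 80

80


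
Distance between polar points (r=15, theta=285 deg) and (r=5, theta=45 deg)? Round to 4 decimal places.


d = sqrt(r1^2 + r2^2 - 2*r1*r2*cos(t2-t1))
d = sqrt(15^2 + 5^2 - 2*15*5*cos(45-285)) = 18.0278

18.0278


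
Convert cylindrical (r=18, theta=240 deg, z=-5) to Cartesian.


x = 18 * cos(240) = -9
y = 18 * sin(240) = -15.5885
z = -5

(-9, -15.5885, -5)


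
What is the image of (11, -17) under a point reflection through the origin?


Reflection through origin: (x, y) -> (-x, -y)
(11, -17) -> (-11, 17)

(-11, 17)


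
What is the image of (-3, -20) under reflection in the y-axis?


Reflection across y-axis: (x, y) -> (-x, y)
(-3, -20) -> (3, -20)

(3, -20)


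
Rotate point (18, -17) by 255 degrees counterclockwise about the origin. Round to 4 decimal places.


x' = 18*cos(255) - -17*sin(255) = -21.0795
y' = 18*sin(255) + -17*cos(255) = -12.9867

(-21.0795, -12.9867)


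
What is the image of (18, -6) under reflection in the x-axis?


Reflection across x-axis: (x, y) -> (x, -y)
(18, -6) -> (18, 6)

(18, 6)


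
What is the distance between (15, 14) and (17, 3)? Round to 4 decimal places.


d = sqrt((17-15)^2 + (3-14)^2) = 11.1803

11.1803


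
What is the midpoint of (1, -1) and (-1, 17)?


Midpoint = ((1+-1)/2, (-1+17)/2) = (0, 8)

(0, 8)


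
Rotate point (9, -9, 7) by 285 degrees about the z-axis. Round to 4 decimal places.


x' = 9*cos(285) - -9*sin(285) = -6.364
y' = 9*sin(285) + -9*cos(285) = -11.0227
z' = 7

(-6.364, -11.0227, 7)


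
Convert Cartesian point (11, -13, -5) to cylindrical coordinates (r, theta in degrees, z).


r = sqrt(11^2 + (-13)^2) = 17.0294
theta = atan2(-13, 11) = 310.2364 deg
z = -5

r = 17.0294, theta = 310.2364 deg, z = -5


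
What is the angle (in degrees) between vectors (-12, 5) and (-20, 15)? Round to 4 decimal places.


dot = -12*-20 + 5*15 = 315
|u| = 13, |v| = 25
cos(angle) = 0.9692
angle = 14.25 degrees

14.25 degrees


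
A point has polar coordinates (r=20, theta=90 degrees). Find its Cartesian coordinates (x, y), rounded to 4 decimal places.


x = 20 * cos(90) = 0
y = 20 * sin(90) = 20

(0, 20)


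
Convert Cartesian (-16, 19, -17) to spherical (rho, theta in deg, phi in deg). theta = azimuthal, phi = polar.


rho = sqrt((-16)^2 + 19^2 + (-17)^2) = 30.0998
theta = atan2(19, -16) = 130.1009 deg
phi = acos(-17/30.0998) = 124.3875 deg

rho = 30.0998, theta = 130.1009 deg, phi = 124.3875 deg


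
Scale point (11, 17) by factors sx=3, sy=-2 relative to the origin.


Scaling: (x*sx, y*sy) = (11*3, 17*-2) = (33, -34)

(33, -34)


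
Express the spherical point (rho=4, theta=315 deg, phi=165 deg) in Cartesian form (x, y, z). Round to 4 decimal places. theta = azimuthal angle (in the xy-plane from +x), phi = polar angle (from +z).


x = 4 * sin(165) * cos(315) = 0.7321
y = 4 * sin(165) * sin(315) = -0.7321
z = 4 * cos(165) = -3.8637

(0.7321, -0.7321, -3.8637)


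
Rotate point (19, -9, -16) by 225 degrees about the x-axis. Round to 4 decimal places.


x' = 19
y' = -9*cos(225) - -16*sin(225) = -4.9497
z' = -9*sin(225) + -16*cos(225) = 17.6777

(19, -4.9497, 17.6777)


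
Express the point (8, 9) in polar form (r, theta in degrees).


r = sqrt(8^2 + 9^2) = 12.0416
theta = atan2(9, 8) = 48.3665 degrees

r = 12.0416, theta = 48.3665 degrees


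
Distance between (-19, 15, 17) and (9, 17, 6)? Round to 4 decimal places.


d = sqrt((9--19)^2 + (17-15)^2 + (6-17)^2) = 30.1496

30.1496


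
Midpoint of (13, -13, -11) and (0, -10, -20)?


Midpoint = ((13+0)/2, (-13+-10)/2, (-11+-20)/2) = (6.5, -11.5, -15.5)

(6.5, -11.5, -15.5)


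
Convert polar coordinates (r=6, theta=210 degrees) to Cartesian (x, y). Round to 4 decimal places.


x = 6 * cos(210) = -5.1962
y = 6 * sin(210) = -3

(-5.1962, -3)


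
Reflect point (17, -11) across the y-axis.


Reflection across y-axis: (x, y) -> (-x, y)
(17, -11) -> (-17, -11)

(-17, -11)


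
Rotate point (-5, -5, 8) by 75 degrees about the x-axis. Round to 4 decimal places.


x' = -5
y' = -5*cos(75) - 8*sin(75) = -9.0215
z' = -5*sin(75) + 8*cos(75) = -2.7591

(-5, -9.0215, -2.7591)


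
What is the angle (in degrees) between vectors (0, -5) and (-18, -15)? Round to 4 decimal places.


dot = 0*-18 + -5*-15 = 75
|u| = 5, |v| = 23.4307
cos(angle) = 0.6402
angle = 50.1944 degrees

50.1944 degrees


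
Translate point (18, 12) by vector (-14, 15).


Translation: (x+dx, y+dy) = (18+-14, 12+15) = (4, 27)

(4, 27)


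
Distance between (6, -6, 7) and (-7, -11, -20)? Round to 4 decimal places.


d = sqrt((-7-6)^2 + (-11--6)^2 + (-20-7)^2) = 30.3809

30.3809


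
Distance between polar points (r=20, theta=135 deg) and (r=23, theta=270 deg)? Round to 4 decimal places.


d = sqrt(r1^2 + r2^2 - 2*r1*r2*cos(t2-t1))
d = sqrt(20^2 + 23^2 - 2*20*23*cos(270-135)) = 39.7434

39.7434


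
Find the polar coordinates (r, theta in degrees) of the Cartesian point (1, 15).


r = sqrt(1^2 + 15^2) = 15.0333
theta = atan2(15, 1) = 86.1859 degrees

r = 15.0333, theta = 86.1859 degrees


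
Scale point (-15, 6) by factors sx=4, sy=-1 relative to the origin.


Scaling: (x*sx, y*sy) = (-15*4, 6*-1) = (-60, -6)

(-60, -6)


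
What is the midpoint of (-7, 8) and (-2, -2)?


Midpoint = ((-7+-2)/2, (8+-2)/2) = (-4.5, 3)

(-4.5, 3)


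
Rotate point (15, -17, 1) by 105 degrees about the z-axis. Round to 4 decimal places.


x' = 15*cos(105) - -17*sin(105) = 12.5385
y' = 15*sin(105) + -17*cos(105) = 18.8888
z' = 1

(12.5385, 18.8888, 1)


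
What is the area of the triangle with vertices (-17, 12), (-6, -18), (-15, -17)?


Area = |x1(y2-y3) + x2(y3-y1) + x3(y1-y2)| / 2
= |-17*(-18--17) + -6*(-17-12) + -15*(12--18)| / 2
= 129.5

129.5


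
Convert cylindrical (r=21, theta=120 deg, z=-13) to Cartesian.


x = 21 * cos(120) = -10.5
y = 21 * sin(120) = 18.1865
z = -13

(-10.5, 18.1865, -13)


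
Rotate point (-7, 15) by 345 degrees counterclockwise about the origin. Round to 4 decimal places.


x' = -7*cos(345) - 15*sin(345) = -2.8792
y' = -7*sin(345) + 15*cos(345) = 16.3006

(-2.8792, 16.3006)


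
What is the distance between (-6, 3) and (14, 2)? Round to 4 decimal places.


d = sqrt((14--6)^2 + (2-3)^2) = 20.025

20.025


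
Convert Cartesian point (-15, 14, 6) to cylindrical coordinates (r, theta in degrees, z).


r = sqrt((-15)^2 + 14^2) = 20.5183
theta = atan2(14, -15) = 136.9749 deg
z = 6

r = 20.5183, theta = 136.9749 deg, z = 6


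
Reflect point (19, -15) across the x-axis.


Reflection across x-axis: (x, y) -> (x, -y)
(19, -15) -> (19, 15)

(19, 15)


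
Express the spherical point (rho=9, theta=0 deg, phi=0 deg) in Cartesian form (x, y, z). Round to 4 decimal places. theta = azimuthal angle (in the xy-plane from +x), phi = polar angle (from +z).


x = 9 * sin(0) * cos(0) = 0
y = 9 * sin(0) * sin(0) = 0
z = 9 * cos(0) = 9

(0, 0, 9)


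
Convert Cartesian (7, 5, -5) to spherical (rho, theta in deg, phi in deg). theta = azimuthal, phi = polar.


rho = sqrt(7^2 + 5^2 + (-5)^2) = 9.9499
theta = atan2(5, 7) = 35.5377 deg
phi = acos(-5/9.9499) = 120.1668 deg

rho = 9.9499, theta = 35.5377 deg, phi = 120.1668 deg


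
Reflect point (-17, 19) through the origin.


Reflection through origin: (x, y) -> (-x, -y)
(-17, 19) -> (17, -19)

(17, -19)


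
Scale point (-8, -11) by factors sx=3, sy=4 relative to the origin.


Scaling: (x*sx, y*sy) = (-8*3, -11*4) = (-24, -44)

(-24, -44)


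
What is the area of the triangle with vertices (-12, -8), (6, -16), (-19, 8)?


Area = |x1(y2-y3) + x2(y3-y1) + x3(y1-y2)| / 2
= |-12*(-16-8) + 6*(8--8) + -19*(-8--16)| / 2
= 116

116


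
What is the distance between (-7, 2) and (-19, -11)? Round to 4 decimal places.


d = sqrt((-19--7)^2 + (-11-2)^2) = 17.6918

17.6918


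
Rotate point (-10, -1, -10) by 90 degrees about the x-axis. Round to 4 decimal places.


x' = -10
y' = -1*cos(90) - -10*sin(90) = 10
z' = -1*sin(90) + -10*cos(90) = -1

(-10, 10, -1)


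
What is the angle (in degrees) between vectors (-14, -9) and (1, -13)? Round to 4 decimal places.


dot = -14*1 + -9*-13 = 103
|u| = 16.6433, |v| = 13.0384
cos(angle) = 0.4746
angle = 61.6635 degrees

61.6635 degrees


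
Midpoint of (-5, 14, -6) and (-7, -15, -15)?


Midpoint = ((-5+-7)/2, (14+-15)/2, (-6+-15)/2) = (-6, -0.5, -10.5)

(-6, -0.5, -10.5)


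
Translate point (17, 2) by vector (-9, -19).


Translation: (x+dx, y+dy) = (17+-9, 2+-19) = (8, -17)

(8, -17)


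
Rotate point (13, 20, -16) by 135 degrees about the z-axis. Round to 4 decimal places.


x' = 13*cos(135) - 20*sin(135) = -23.3345
y' = 13*sin(135) + 20*cos(135) = -4.9497
z' = -16

(-23.3345, -4.9497, -16)


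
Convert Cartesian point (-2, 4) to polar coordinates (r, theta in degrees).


r = sqrt((-2)^2 + 4^2) = 4.4721
theta = atan2(4, -2) = 116.5651 degrees

r = 4.4721, theta = 116.5651 degrees


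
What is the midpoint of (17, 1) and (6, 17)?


Midpoint = ((17+6)/2, (1+17)/2) = (11.5, 9)

(11.5, 9)


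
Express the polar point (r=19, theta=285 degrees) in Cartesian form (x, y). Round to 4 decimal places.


x = 19 * cos(285) = 4.9176
y = 19 * sin(285) = -18.3526

(4.9176, -18.3526)


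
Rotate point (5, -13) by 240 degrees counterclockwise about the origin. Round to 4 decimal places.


x' = 5*cos(240) - -13*sin(240) = -13.7583
y' = 5*sin(240) + -13*cos(240) = 2.1699

(-13.7583, 2.1699)


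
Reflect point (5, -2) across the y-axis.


Reflection across y-axis: (x, y) -> (-x, y)
(5, -2) -> (-5, -2)

(-5, -2)


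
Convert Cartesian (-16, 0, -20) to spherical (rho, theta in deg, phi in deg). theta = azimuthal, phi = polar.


rho = sqrt((-16)^2 + 0^2 + (-20)^2) = 25.6125
theta = atan2(0, -16) = 180 deg
phi = acos(-20/25.6125) = 141.3402 deg

rho = 25.6125, theta = 180 deg, phi = 141.3402 deg


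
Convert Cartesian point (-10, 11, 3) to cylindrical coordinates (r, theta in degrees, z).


r = sqrt((-10)^2 + 11^2) = 14.8661
theta = atan2(11, -10) = 132.2737 deg
z = 3

r = 14.8661, theta = 132.2737 deg, z = 3


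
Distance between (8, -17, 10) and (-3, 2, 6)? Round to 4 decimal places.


d = sqrt((-3-8)^2 + (2--17)^2 + (6-10)^2) = 22.3159

22.3159


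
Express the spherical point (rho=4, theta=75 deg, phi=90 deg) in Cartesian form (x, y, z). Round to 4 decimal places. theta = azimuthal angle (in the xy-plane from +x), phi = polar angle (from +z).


x = 4 * sin(90) * cos(75) = 1.0353
y = 4 * sin(90) * sin(75) = 3.8637
z = 4 * cos(90) = 0

(1.0353, 3.8637, 0)


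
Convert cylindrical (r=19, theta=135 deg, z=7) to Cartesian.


x = 19 * cos(135) = -13.435
y = 19 * sin(135) = 13.435
z = 7

(-13.435, 13.435, 7)


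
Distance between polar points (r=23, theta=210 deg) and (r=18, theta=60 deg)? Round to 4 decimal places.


d = sqrt(r1^2 + r2^2 - 2*r1*r2*cos(t2-t1))
d = sqrt(23^2 + 18^2 - 2*23*18*cos(60-210)) = 39.6241

39.6241


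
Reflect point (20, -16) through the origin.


Reflection through origin: (x, y) -> (-x, -y)
(20, -16) -> (-20, 16)

(-20, 16)


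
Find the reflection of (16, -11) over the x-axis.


Reflection across x-axis: (x, y) -> (x, -y)
(16, -11) -> (16, 11)

(16, 11)


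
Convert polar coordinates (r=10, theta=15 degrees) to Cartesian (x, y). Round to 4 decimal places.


x = 10 * cos(15) = 9.6593
y = 10 * sin(15) = 2.5882

(9.6593, 2.5882)


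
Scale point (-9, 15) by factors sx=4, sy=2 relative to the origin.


Scaling: (x*sx, y*sy) = (-9*4, 15*2) = (-36, 30)

(-36, 30)


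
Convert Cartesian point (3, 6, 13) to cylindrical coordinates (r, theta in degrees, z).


r = sqrt(3^2 + 6^2) = 6.7082
theta = atan2(6, 3) = 63.4349 deg
z = 13

r = 6.7082, theta = 63.4349 deg, z = 13


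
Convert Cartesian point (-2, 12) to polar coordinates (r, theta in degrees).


r = sqrt((-2)^2 + 12^2) = 12.1655
theta = atan2(12, -2) = 99.4623 degrees

r = 12.1655, theta = 99.4623 degrees


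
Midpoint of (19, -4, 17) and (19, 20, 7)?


Midpoint = ((19+19)/2, (-4+20)/2, (17+7)/2) = (19, 8, 12)

(19, 8, 12)


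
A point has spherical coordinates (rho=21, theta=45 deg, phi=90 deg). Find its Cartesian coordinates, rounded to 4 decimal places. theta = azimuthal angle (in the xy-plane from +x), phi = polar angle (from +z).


x = 21 * sin(90) * cos(45) = 14.8492
y = 21 * sin(90) * sin(45) = 14.8492
z = 21 * cos(90) = 0

(14.8492, 14.8492, 0)


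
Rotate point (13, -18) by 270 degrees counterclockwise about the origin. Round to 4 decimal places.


x' = 13*cos(270) - -18*sin(270) = -18
y' = 13*sin(270) + -18*cos(270) = -13

(-18, -13)


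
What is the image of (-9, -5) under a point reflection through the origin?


Reflection through origin: (x, y) -> (-x, -y)
(-9, -5) -> (9, 5)

(9, 5)


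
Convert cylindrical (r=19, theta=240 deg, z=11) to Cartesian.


x = 19 * cos(240) = -9.5
y = 19 * sin(240) = -16.4545
z = 11

(-9.5, -16.4545, 11)


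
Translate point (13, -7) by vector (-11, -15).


Translation: (x+dx, y+dy) = (13+-11, -7+-15) = (2, -22)

(2, -22)


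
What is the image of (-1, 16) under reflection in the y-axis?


Reflection across y-axis: (x, y) -> (-x, y)
(-1, 16) -> (1, 16)

(1, 16)


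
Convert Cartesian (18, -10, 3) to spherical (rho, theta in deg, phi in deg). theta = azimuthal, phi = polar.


rho = sqrt(18^2 + (-10)^2 + 3^2) = 20.8087
theta = atan2(-10, 18) = 330.9454 deg
phi = acos(3/20.8087) = 81.7107 deg

rho = 20.8087, theta = 330.9454 deg, phi = 81.7107 deg


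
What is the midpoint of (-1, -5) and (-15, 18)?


Midpoint = ((-1+-15)/2, (-5+18)/2) = (-8, 6.5)

(-8, 6.5)


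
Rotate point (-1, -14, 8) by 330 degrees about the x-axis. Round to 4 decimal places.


x' = -1
y' = -14*cos(330) - 8*sin(330) = -8.1244
z' = -14*sin(330) + 8*cos(330) = 13.9282

(-1, -8.1244, 13.9282)


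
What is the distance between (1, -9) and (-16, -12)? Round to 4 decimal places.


d = sqrt((-16-1)^2 + (-12--9)^2) = 17.2627

17.2627


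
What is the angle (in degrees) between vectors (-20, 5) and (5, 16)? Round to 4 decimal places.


dot = -20*5 + 5*16 = -20
|u| = 20.6155, |v| = 16.7631
cos(angle) = -0.0579
angle = 93.3178 degrees

93.3178 degrees


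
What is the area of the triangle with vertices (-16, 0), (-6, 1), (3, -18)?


Area = |x1(y2-y3) + x2(y3-y1) + x3(y1-y2)| / 2
= |-16*(1--18) + -6*(-18-0) + 3*(0-1)| / 2
= 99.5

99.5


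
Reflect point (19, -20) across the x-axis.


Reflection across x-axis: (x, y) -> (x, -y)
(19, -20) -> (19, 20)

(19, 20)


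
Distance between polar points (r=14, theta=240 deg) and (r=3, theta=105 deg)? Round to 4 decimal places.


d = sqrt(r1^2 + r2^2 - 2*r1*r2*cos(t2-t1))
d = sqrt(14^2 + 3^2 - 2*14*3*cos(105-240)) = 16.2603

16.2603


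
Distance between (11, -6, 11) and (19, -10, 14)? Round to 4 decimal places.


d = sqrt((19-11)^2 + (-10--6)^2 + (14-11)^2) = 9.434

9.434


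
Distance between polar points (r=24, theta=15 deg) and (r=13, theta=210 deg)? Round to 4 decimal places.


d = sqrt(r1^2 + r2^2 - 2*r1*r2*cos(t2-t1))
d = sqrt(24^2 + 13^2 - 2*24*13*cos(210-15)) = 36.7115

36.7115


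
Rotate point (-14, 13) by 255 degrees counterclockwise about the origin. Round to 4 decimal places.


x' = -14*cos(255) - 13*sin(255) = 16.1805
y' = -14*sin(255) + 13*cos(255) = 10.1583

(16.1805, 10.1583)


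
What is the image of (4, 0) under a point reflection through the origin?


Reflection through origin: (x, y) -> (-x, -y)
(4, 0) -> (-4, 0)

(-4, 0)


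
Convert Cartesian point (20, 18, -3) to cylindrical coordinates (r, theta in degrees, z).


r = sqrt(20^2 + 18^2) = 26.9072
theta = atan2(18, 20) = 41.9872 deg
z = -3

r = 26.9072, theta = 41.9872 deg, z = -3


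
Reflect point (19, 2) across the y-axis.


Reflection across y-axis: (x, y) -> (-x, y)
(19, 2) -> (-19, 2)

(-19, 2)


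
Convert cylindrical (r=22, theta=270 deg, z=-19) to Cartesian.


x = 22 * cos(270) = 0
y = 22 * sin(270) = -22
z = -19

(0, -22, -19)


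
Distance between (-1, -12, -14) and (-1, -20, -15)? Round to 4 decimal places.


d = sqrt((-1--1)^2 + (-20--12)^2 + (-15--14)^2) = 8.0623

8.0623


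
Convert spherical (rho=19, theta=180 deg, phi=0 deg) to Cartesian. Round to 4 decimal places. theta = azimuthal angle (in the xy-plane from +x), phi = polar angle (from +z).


x = 19 * sin(0) * cos(180) = 0
y = 19 * sin(0) * sin(180) = 0
z = 19 * cos(0) = 19

(0, 0, 19)


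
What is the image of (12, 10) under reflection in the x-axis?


Reflection across x-axis: (x, y) -> (x, -y)
(12, 10) -> (12, -10)

(12, -10)


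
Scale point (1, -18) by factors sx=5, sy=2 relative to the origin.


Scaling: (x*sx, y*sy) = (1*5, -18*2) = (5, -36)

(5, -36)


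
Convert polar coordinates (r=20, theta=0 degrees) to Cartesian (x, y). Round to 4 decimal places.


x = 20 * cos(0) = 20
y = 20 * sin(0) = 0

(20, 0)


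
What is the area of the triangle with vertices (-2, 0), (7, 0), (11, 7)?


Area = |x1(y2-y3) + x2(y3-y1) + x3(y1-y2)| / 2
= |-2*(0-7) + 7*(7-0) + 11*(0-0)| / 2
= 31.5

31.5


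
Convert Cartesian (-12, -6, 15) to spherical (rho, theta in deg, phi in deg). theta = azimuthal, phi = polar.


rho = sqrt((-12)^2 + (-6)^2 + 15^2) = 20.1246
theta = atan2(-6, -12) = 206.5651 deg
phi = acos(15/20.1246) = 41.8103 deg

rho = 20.1246, theta = 206.5651 deg, phi = 41.8103 deg


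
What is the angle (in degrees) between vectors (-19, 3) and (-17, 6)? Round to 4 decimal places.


dot = -19*-17 + 3*6 = 341
|u| = 19.2354, |v| = 18.0278
cos(angle) = 0.9834
angle = 10.4674 degrees

10.4674 degrees


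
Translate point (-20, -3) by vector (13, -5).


Translation: (x+dx, y+dy) = (-20+13, -3+-5) = (-7, -8)

(-7, -8)


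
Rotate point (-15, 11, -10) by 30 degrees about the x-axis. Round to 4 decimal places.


x' = -15
y' = 11*cos(30) - -10*sin(30) = 14.5263
z' = 11*sin(30) + -10*cos(30) = -3.1603

(-15, 14.5263, -3.1603)


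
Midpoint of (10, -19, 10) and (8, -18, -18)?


Midpoint = ((10+8)/2, (-19+-18)/2, (10+-18)/2) = (9, -18.5, -4)

(9, -18.5, -4)


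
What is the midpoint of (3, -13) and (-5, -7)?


Midpoint = ((3+-5)/2, (-13+-7)/2) = (-1, -10)

(-1, -10)


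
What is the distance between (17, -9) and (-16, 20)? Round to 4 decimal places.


d = sqrt((-16-17)^2 + (20--9)^2) = 43.9318

43.9318


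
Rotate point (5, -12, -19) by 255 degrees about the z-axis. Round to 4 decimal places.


x' = 5*cos(255) - -12*sin(255) = -12.8852
y' = 5*sin(255) + -12*cos(255) = -1.7238
z' = -19

(-12.8852, -1.7238, -19)


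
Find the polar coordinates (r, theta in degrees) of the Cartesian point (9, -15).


r = sqrt(9^2 + (-15)^2) = 17.4929
theta = atan2(-15, 9) = 300.9638 degrees

r = 17.4929, theta = 300.9638 degrees


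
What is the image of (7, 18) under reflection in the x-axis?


Reflection across x-axis: (x, y) -> (x, -y)
(7, 18) -> (7, -18)

(7, -18)


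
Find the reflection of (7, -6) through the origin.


Reflection through origin: (x, y) -> (-x, -y)
(7, -6) -> (-7, 6)

(-7, 6)


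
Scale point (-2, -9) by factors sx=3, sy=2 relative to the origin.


Scaling: (x*sx, y*sy) = (-2*3, -9*2) = (-6, -18)

(-6, -18)


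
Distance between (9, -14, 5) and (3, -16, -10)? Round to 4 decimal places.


d = sqrt((3-9)^2 + (-16--14)^2 + (-10-5)^2) = 16.2788

16.2788


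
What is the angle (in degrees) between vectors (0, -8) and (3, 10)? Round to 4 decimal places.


dot = 0*3 + -8*10 = -80
|u| = 8, |v| = 10.4403
cos(angle) = -0.9578
angle = 163.3008 degrees

163.3008 degrees


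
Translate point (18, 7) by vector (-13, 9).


Translation: (x+dx, y+dy) = (18+-13, 7+9) = (5, 16)

(5, 16)


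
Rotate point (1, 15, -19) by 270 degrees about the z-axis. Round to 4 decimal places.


x' = 1*cos(270) - 15*sin(270) = 15
y' = 1*sin(270) + 15*cos(270) = -1
z' = -19

(15, -1, -19)


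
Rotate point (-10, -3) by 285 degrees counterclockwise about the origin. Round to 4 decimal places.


x' = -10*cos(285) - -3*sin(285) = -5.486
y' = -10*sin(285) + -3*cos(285) = 8.8828

(-5.486, 8.8828)


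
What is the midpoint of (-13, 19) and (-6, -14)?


Midpoint = ((-13+-6)/2, (19+-14)/2) = (-9.5, 2.5)

(-9.5, 2.5)


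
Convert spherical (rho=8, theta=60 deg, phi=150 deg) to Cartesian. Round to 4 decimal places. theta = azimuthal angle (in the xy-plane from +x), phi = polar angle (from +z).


x = 8 * sin(150) * cos(60) = 2
y = 8 * sin(150) * sin(60) = 3.4641
z = 8 * cos(150) = -6.9282

(2, 3.4641, -6.9282)


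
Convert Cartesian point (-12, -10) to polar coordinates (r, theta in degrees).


r = sqrt((-12)^2 + (-10)^2) = 15.6205
theta = atan2(-10, -12) = 219.8056 degrees

r = 15.6205, theta = 219.8056 degrees


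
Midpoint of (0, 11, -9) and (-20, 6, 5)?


Midpoint = ((0+-20)/2, (11+6)/2, (-9+5)/2) = (-10, 8.5, -2)

(-10, 8.5, -2)


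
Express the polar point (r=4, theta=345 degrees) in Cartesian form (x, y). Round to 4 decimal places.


x = 4 * cos(345) = 3.8637
y = 4 * sin(345) = -1.0353

(3.8637, -1.0353)


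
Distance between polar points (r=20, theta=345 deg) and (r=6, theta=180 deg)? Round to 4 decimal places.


d = sqrt(r1^2 + r2^2 - 2*r1*r2*cos(t2-t1))
d = sqrt(20^2 + 6^2 - 2*20*6*cos(180-345)) = 25.8423

25.8423


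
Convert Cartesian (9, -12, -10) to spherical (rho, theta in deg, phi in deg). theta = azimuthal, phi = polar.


rho = sqrt(9^2 + (-12)^2 + (-10)^2) = 18.0278
theta = atan2(-12, 9) = 306.8699 deg
phi = acos(-10/18.0278) = 123.6901 deg

rho = 18.0278, theta = 306.8699 deg, phi = 123.6901 deg


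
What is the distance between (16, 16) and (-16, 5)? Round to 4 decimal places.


d = sqrt((-16-16)^2 + (5-16)^2) = 33.8378

33.8378


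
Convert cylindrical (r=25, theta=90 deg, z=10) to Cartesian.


x = 25 * cos(90) = 0
y = 25 * sin(90) = 25
z = 10

(0, 25, 10)


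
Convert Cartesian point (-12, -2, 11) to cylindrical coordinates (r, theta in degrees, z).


r = sqrt((-12)^2 + (-2)^2) = 12.1655
theta = atan2(-2, -12) = 189.4623 deg
z = 11

r = 12.1655, theta = 189.4623 deg, z = 11


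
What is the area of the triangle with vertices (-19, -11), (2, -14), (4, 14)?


Area = |x1(y2-y3) + x2(y3-y1) + x3(y1-y2)| / 2
= |-19*(-14-14) + 2*(14--11) + 4*(-11--14)| / 2
= 297

297


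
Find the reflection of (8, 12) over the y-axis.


Reflection across y-axis: (x, y) -> (-x, y)
(8, 12) -> (-8, 12)

(-8, 12)


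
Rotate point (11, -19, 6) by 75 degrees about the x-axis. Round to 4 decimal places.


x' = 11
y' = -19*cos(75) - 6*sin(75) = -10.7131
z' = -19*sin(75) + 6*cos(75) = -16.7997

(11, -10.7131, -16.7997)


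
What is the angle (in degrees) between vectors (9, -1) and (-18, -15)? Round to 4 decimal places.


dot = 9*-18 + -1*-15 = -147
|u| = 9.0554, |v| = 23.4307
cos(angle) = -0.6928
angle = 133.8542 degrees

133.8542 degrees


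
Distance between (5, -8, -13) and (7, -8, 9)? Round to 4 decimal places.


d = sqrt((7-5)^2 + (-8--8)^2 + (9--13)^2) = 22.0907

22.0907


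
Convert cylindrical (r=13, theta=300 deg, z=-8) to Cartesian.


x = 13 * cos(300) = 6.5
y = 13 * sin(300) = -11.2583
z = -8

(6.5, -11.2583, -8)


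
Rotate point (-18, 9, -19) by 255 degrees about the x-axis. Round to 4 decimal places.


x' = -18
y' = 9*cos(255) - -19*sin(255) = -20.682
z' = 9*sin(255) + -19*cos(255) = -3.7758

(-18, -20.682, -3.7758)


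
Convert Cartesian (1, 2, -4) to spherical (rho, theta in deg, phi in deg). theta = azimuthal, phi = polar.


rho = sqrt(1^2 + 2^2 + (-4)^2) = 4.5826
theta = atan2(2, 1) = 63.4349 deg
phi = acos(-4/4.5826) = 150.7941 deg

rho = 4.5826, theta = 63.4349 deg, phi = 150.7941 deg


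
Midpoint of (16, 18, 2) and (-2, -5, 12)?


Midpoint = ((16+-2)/2, (18+-5)/2, (2+12)/2) = (7, 6.5, 7)

(7, 6.5, 7)


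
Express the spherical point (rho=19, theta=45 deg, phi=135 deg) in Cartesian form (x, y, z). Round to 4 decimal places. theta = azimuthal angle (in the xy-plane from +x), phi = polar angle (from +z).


x = 19 * sin(135) * cos(45) = 9.5
y = 19 * sin(135) * sin(45) = 9.5
z = 19 * cos(135) = -13.435

(9.5, 9.5, -13.435)


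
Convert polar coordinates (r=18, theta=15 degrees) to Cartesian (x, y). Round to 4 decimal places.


x = 18 * cos(15) = 17.3867
y = 18 * sin(15) = 4.6587

(17.3867, 4.6587)


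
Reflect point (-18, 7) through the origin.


Reflection through origin: (x, y) -> (-x, -y)
(-18, 7) -> (18, -7)

(18, -7)


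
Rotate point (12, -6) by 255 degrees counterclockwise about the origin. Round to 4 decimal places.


x' = 12*cos(255) - -6*sin(255) = -8.9014
y' = 12*sin(255) + -6*cos(255) = -10.0382

(-8.9014, -10.0382)


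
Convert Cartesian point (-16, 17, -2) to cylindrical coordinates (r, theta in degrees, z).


r = sqrt((-16)^2 + 17^2) = 23.3452
theta = atan2(17, -16) = 133.2643 deg
z = -2

r = 23.3452, theta = 133.2643 deg, z = -2


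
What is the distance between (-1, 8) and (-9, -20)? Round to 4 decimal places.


d = sqrt((-9--1)^2 + (-20-8)^2) = 29.1204

29.1204


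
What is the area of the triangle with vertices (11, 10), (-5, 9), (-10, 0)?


Area = |x1(y2-y3) + x2(y3-y1) + x3(y1-y2)| / 2
= |11*(9-0) + -5*(0-10) + -10*(10-9)| / 2
= 69.5

69.5


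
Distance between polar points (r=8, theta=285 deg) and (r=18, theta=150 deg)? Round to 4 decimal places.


d = sqrt(r1^2 + r2^2 - 2*r1*r2*cos(t2-t1))
d = sqrt(8^2 + 18^2 - 2*8*18*cos(150-285)) = 24.3238

24.3238


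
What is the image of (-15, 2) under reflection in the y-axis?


Reflection across y-axis: (x, y) -> (-x, y)
(-15, 2) -> (15, 2)

(15, 2)


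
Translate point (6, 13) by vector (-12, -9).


Translation: (x+dx, y+dy) = (6+-12, 13+-9) = (-6, 4)

(-6, 4)


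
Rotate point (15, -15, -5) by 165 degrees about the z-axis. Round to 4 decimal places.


x' = 15*cos(165) - -15*sin(165) = -10.6066
y' = 15*sin(165) + -15*cos(165) = 18.3712
z' = -5

(-10.6066, 18.3712, -5)


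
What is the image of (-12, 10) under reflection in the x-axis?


Reflection across x-axis: (x, y) -> (x, -y)
(-12, 10) -> (-12, -10)

(-12, -10)


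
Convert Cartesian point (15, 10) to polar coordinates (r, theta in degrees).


r = sqrt(15^2 + 10^2) = 18.0278
theta = atan2(10, 15) = 33.6901 degrees

r = 18.0278, theta = 33.6901 degrees


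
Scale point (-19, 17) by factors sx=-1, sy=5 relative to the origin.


Scaling: (x*sx, y*sy) = (-19*-1, 17*5) = (19, 85)

(19, 85)


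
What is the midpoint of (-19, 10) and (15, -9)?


Midpoint = ((-19+15)/2, (10+-9)/2) = (-2, 0.5)

(-2, 0.5)


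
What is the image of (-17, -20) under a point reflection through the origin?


Reflection through origin: (x, y) -> (-x, -y)
(-17, -20) -> (17, 20)

(17, 20)


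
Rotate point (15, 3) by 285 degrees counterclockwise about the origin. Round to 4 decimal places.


x' = 15*cos(285) - 3*sin(285) = 6.7801
y' = 15*sin(285) + 3*cos(285) = -13.7124

(6.7801, -13.7124)


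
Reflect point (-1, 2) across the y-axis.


Reflection across y-axis: (x, y) -> (-x, y)
(-1, 2) -> (1, 2)

(1, 2)


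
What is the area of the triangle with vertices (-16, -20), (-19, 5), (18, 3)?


Area = |x1(y2-y3) + x2(y3-y1) + x3(y1-y2)| / 2
= |-16*(5-3) + -19*(3--20) + 18*(-20-5)| / 2
= 459.5

459.5


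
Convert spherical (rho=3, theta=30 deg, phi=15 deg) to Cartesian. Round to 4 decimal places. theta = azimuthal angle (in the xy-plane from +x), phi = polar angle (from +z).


x = 3 * sin(15) * cos(30) = 0.6724
y = 3 * sin(15) * sin(30) = 0.3882
z = 3 * cos(15) = 2.8978

(0.6724, 0.3882, 2.8978)


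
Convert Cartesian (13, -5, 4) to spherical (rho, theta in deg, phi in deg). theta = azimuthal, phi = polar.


rho = sqrt(13^2 + (-5)^2 + 4^2) = 14.4914
theta = atan2(-5, 13) = 338.9625 deg
phi = acos(4/14.4914) = 73.9768 deg

rho = 14.4914, theta = 338.9625 deg, phi = 73.9768 deg


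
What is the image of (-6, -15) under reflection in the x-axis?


Reflection across x-axis: (x, y) -> (x, -y)
(-6, -15) -> (-6, 15)

(-6, 15)


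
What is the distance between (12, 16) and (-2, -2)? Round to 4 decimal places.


d = sqrt((-2-12)^2 + (-2-16)^2) = 22.8035

22.8035


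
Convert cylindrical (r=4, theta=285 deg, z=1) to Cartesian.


x = 4 * cos(285) = 1.0353
y = 4 * sin(285) = -3.8637
z = 1

(1.0353, -3.8637, 1)


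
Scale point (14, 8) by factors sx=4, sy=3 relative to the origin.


Scaling: (x*sx, y*sy) = (14*4, 8*3) = (56, 24)

(56, 24)


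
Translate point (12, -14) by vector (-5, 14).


Translation: (x+dx, y+dy) = (12+-5, -14+14) = (7, 0)

(7, 0)


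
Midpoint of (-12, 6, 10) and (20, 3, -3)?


Midpoint = ((-12+20)/2, (6+3)/2, (10+-3)/2) = (4, 4.5, 3.5)

(4, 4.5, 3.5)


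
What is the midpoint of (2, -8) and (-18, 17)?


Midpoint = ((2+-18)/2, (-8+17)/2) = (-8, 4.5)

(-8, 4.5)


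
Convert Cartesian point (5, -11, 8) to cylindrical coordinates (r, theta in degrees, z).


r = sqrt(5^2 + (-11)^2) = 12.083
theta = atan2(-11, 5) = 294.444 deg
z = 8

r = 12.083, theta = 294.444 deg, z = 8


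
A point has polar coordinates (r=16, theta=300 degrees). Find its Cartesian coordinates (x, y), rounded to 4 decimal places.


x = 16 * cos(300) = 8
y = 16 * sin(300) = -13.8564

(8, -13.8564)


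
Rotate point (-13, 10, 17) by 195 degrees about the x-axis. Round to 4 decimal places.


x' = -13
y' = 10*cos(195) - 17*sin(195) = -5.2593
z' = 10*sin(195) + 17*cos(195) = -19.0089

(-13, -5.2593, -19.0089)


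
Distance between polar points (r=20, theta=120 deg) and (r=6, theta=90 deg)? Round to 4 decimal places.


d = sqrt(r1^2 + r2^2 - 2*r1*r2*cos(t2-t1))
d = sqrt(20^2 + 6^2 - 2*20*6*cos(90-120)) = 15.1048

15.1048


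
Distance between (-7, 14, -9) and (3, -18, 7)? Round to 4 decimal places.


d = sqrt((3--7)^2 + (-18-14)^2 + (7--9)^2) = 37.1484

37.1484


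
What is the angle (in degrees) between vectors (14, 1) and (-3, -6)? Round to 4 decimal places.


dot = 14*-3 + 1*-6 = -48
|u| = 14.0357, |v| = 6.7082
cos(angle) = -0.5098
angle = 120.6507 degrees

120.6507 degrees


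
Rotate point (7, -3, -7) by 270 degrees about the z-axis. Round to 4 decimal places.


x' = 7*cos(270) - -3*sin(270) = -3
y' = 7*sin(270) + -3*cos(270) = -7
z' = -7

(-3, -7, -7)


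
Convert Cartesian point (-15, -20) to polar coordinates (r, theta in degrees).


r = sqrt((-15)^2 + (-20)^2) = 25
theta = atan2(-20, -15) = 233.1301 degrees

r = 25, theta = 233.1301 degrees


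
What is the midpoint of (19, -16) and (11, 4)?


Midpoint = ((19+11)/2, (-16+4)/2) = (15, -6)

(15, -6)


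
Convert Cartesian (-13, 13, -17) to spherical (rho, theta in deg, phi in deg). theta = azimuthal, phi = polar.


rho = sqrt((-13)^2 + 13^2 + (-17)^2) = 25.04
theta = atan2(13, -13) = 135 deg
phi = acos(-17/25.04) = 132.7589 deg

rho = 25.04, theta = 135 deg, phi = 132.7589 deg


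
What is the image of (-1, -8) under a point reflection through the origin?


Reflection through origin: (x, y) -> (-x, -y)
(-1, -8) -> (1, 8)

(1, 8)


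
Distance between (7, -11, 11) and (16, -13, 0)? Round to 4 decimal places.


d = sqrt((16-7)^2 + (-13--11)^2 + (0-11)^2) = 14.3527

14.3527


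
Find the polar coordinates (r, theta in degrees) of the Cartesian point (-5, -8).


r = sqrt((-5)^2 + (-8)^2) = 9.434
theta = atan2(-8, -5) = 237.9946 degrees

r = 9.434, theta = 237.9946 degrees


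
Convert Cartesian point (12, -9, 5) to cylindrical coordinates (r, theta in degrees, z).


r = sqrt(12^2 + (-9)^2) = 15
theta = atan2(-9, 12) = 323.1301 deg
z = 5

r = 15, theta = 323.1301 deg, z = 5


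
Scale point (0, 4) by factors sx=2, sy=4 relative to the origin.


Scaling: (x*sx, y*sy) = (0*2, 4*4) = (0, 16)

(0, 16)


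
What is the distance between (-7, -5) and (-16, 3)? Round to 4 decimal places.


d = sqrt((-16--7)^2 + (3--5)^2) = 12.0416

12.0416


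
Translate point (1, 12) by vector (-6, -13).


Translation: (x+dx, y+dy) = (1+-6, 12+-13) = (-5, -1)

(-5, -1)


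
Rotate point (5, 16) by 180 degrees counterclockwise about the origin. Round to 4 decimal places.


x' = 5*cos(180) - 16*sin(180) = -5
y' = 5*sin(180) + 16*cos(180) = -16

(-5, -16)


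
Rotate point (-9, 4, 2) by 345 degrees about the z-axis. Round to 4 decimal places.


x' = -9*cos(345) - 4*sin(345) = -7.6581
y' = -9*sin(345) + 4*cos(345) = 6.1931
z' = 2

(-7.6581, 6.1931, 2)


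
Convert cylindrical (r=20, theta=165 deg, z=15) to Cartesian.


x = 20 * cos(165) = -19.3185
y = 20 * sin(165) = 5.1764
z = 15

(-19.3185, 5.1764, 15)


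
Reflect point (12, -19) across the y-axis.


Reflection across y-axis: (x, y) -> (-x, y)
(12, -19) -> (-12, -19)

(-12, -19)


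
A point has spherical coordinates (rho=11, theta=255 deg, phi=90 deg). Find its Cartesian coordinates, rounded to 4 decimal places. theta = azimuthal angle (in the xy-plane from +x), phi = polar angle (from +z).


x = 11 * sin(90) * cos(255) = -2.847
y = 11 * sin(90) * sin(255) = -10.6252
z = 11 * cos(90) = 0

(-2.847, -10.6252, 0)


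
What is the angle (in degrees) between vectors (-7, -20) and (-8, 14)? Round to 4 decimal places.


dot = -7*-8 + -20*14 = -224
|u| = 21.1896, |v| = 16.1245
cos(angle) = -0.6556
angle = 130.9651 degrees

130.9651 degrees


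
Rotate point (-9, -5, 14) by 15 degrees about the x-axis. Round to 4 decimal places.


x' = -9
y' = -5*cos(15) - 14*sin(15) = -8.4531
z' = -5*sin(15) + 14*cos(15) = 12.2289

(-9, -8.4531, 12.2289)


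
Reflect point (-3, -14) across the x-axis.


Reflection across x-axis: (x, y) -> (x, -y)
(-3, -14) -> (-3, 14)

(-3, 14)


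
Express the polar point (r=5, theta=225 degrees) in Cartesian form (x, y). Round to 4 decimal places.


x = 5 * cos(225) = -3.5355
y = 5 * sin(225) = -3.5355

(-3.5355, -3.5355)


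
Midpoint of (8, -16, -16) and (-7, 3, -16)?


Midpoint = ((8+-7)/2, (-16+3)/2, (-16+-16)/2) = (0.5, -6.5, -16)

(0.5, -6.5, -16)


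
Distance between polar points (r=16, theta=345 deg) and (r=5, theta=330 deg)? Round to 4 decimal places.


d = sqrt(r1^2 + r2^2 - 2*r1*r2*cos(t2-t1))
d = sqrt(16^2 + 5^2 - 2*16*5*cos(330-345)) = 11.2451

11.2451


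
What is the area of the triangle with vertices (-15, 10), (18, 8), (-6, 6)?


Area = |x1(y2-y3) + x2(y3-y1) + x3(y1-y2)| / 2
= |-15*(8-6) + 18*(6-10) + -6*(10-8)| / 2
= 57

57


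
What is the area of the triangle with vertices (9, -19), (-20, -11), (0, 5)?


Area = |x1(y2-y3) + x2(y3-y1) + x3(y1-y2)| / 2
= |9*(-11-5) + -20*(5--19) + 0*(-19--11)| / 2
= 312

312


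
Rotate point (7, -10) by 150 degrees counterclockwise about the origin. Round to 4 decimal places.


x' = 7*cos(150) - -10*sin(150) = -1.0622
y' = 7*sin(150) + -10*cos(150) = 12.1603

(-1.0622, 12.1603)


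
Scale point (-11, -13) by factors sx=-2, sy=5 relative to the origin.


Scaling: (x*sx, y*sy) = (-11*-2, -13*5) = (22, -65)

(22, -65)


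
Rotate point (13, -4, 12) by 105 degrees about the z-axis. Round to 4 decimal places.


x' = 13*cos(105) - -4*sin(105) = 0.4991
y' = 13*sin(105) + -4*cos(105) = 13.5923
z' = 12

(0.4991, 13.5923, 12)


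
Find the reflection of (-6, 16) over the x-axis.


Reflection across x-axis: (x, y) -> (x, -y)
(-6, 16) -> (-6, -16)

(-6, -16)


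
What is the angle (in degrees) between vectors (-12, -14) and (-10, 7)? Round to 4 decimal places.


dot = -12*-10 + -14*7 = 22
|u| = 18.4391, |v| = 12.2066
cos(angle) = 0.0977
angle = 84.3907 degrees

84.3907 degrees


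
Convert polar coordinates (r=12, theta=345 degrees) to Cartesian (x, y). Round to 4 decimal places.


x = 12 * cos(345) = 11.5911
y = 12 * sin(345) = -3.1058

(11.5911, -3.1058)


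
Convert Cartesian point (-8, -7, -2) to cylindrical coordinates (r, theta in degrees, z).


r = sqrt((-8)^2 + (-7)^2) = 10.6301
theta = atan2(-7, -8) = 221.1859 deg
z = -2

r = 10.6301, theta = 221.1859 deg, z = -2
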